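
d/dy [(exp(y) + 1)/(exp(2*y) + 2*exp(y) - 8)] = (-2*(exp(y) + 1)^2 + exp(2*y) + 2*exp(y) - 8)*exp(y)/(exp(2*y) + 2*exp(y) - 8)^2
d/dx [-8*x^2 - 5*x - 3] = -16*x - 5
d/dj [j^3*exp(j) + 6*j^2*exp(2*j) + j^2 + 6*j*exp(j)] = j^3*exp(j) + 12*j^2*exp(2*j) + 3*j^2*exp(j) + 12*j*exp(2*j) + 6*j*exp(j) + 2*j + 6*exp(j)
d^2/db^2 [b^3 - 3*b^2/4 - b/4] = 6*b - 3/2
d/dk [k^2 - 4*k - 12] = 2*k - 4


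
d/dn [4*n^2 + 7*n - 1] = 8*n + 7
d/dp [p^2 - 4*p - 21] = 2*p - 4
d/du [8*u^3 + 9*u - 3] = 24*u^2 + 9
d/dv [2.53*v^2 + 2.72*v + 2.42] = 5.06*v + 2.72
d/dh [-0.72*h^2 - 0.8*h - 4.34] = -1.44*h - 0.8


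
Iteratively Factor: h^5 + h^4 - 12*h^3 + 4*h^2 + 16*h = (h - 2)*(h^4 + 3*h^3 - 6*h^2 - 8*h) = (h - 2)^2*(h^3 + 5*h^2 + 4*h) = (h - 2)^2*(h + 1)*(h^2 + 4*h) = h*(h - 2)^2*(h + 1)*(h + 4)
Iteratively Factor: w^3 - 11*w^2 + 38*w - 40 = (w - 2)*(w^2 - 9*w + 20) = (w - 5)*(w - 2)*(w - 4)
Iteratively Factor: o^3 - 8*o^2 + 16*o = (o)*(o^2 - 8*o + 16) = o*(o - 4)*(o - 4)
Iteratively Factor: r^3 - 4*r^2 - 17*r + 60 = (r + 4)*(r^2 - 8*r + 15) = (r - 3)*(r + 4)*(r - 5)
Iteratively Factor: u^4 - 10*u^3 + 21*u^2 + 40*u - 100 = (u - 2)*(u^3 - 8*u^2 + 5*u + 50) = (u - 2)*(u + 2)*(u^2 - 10*u + 25) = (u - 5)*(u - 2)*(u + 2)*(u - 5)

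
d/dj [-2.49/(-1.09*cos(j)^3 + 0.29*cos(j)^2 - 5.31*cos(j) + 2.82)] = (8.1423*cos(j)^2 - 1.4442*cos(j) + 13.2219)*sin(j)/(1.09*cos(j)^3 - 0.29*cos(j)^2 + 5.31*cos(j) - 2.82)^2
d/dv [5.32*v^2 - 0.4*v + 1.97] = 10.64*v - 0.4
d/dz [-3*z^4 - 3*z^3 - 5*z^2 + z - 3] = -12*z^3 - 9*z^2 - 10*z + 1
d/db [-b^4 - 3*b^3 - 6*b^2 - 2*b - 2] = -4*b^3 - 9*b^2 - 12*b - 2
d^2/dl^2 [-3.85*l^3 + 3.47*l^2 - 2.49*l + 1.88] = 6.94 - 23.1*l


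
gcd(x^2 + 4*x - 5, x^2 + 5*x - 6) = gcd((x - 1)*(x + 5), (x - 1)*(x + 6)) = x - 1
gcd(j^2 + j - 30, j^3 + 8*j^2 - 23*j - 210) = j^2 + j - 30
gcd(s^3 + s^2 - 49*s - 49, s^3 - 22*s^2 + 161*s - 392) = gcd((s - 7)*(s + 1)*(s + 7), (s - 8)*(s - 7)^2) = s - 7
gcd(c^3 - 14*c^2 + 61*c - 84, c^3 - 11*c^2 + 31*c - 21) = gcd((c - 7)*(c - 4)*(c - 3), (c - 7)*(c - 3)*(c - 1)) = c^2 - 10*c + 21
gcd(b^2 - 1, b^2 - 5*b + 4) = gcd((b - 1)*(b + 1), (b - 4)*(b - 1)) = b - 1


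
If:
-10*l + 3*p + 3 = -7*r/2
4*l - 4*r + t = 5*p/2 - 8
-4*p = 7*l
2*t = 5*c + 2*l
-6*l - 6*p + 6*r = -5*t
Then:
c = -376/195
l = 32/39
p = -56/39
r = 106/39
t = -4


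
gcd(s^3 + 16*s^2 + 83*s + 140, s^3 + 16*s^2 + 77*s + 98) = s + 7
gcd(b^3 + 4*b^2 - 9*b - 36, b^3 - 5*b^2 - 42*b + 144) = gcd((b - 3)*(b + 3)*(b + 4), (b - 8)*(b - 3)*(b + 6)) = b - 3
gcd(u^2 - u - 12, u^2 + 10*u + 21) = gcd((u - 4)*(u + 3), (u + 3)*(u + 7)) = u + 3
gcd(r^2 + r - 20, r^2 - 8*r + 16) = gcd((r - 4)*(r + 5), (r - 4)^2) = r - 4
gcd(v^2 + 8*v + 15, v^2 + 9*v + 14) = 1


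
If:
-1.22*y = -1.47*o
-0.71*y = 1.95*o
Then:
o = 0.00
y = 0.00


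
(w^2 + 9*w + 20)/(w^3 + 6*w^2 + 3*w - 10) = (w + 4)/(w^2 + w - 2)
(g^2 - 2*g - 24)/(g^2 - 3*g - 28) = (g - 6)/(g - 7)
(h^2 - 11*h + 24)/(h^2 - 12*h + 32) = (h - 3)/(h - 4)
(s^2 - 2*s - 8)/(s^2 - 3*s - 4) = (s + 2)/(s + 1)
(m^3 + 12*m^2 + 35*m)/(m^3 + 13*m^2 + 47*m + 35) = m/(m + 1)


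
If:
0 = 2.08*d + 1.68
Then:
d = -0.81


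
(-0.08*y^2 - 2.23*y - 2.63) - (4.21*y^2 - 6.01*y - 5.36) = -4.29*y^2 + 3.78*y + 2.73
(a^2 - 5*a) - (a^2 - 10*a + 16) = 5*a - 16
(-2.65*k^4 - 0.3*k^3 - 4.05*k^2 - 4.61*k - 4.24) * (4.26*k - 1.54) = -11.289*k^5 + 2.803*k^4 - 16.791*k^3 - 13.4016*k^2 - 10.963*k + 6.5296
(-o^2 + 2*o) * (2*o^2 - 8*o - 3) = -2*o^4 + 12*o^3 - 13*o^2 - 6*o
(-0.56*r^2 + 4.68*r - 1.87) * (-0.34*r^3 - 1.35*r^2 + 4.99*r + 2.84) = 0.1904*r^5 - 0.8352*r^4 - 8.4766*r^3 + 24.2873*r^2 + 3.9599*r - 5.3108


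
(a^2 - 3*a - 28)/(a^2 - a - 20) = (a - 7)/(a - 5)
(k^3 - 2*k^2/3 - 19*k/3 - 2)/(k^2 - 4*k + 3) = (3*k^2 + 7*k + 2)/(3*(k - 1))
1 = 1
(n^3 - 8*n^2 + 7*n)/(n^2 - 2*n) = (n^2 - 8*n + 7)/(n - 2)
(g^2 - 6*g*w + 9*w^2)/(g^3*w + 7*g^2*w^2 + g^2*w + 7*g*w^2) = (g^2 - 6*g*w + 9*w^2)/(g*w*(g^2 + 7*g*w + g + 7*w))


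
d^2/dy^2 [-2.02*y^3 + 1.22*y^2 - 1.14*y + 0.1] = 2.44 - 12.12*y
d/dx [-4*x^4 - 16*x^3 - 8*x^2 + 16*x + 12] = -16*x^3 - 48*x^2 - 16*x + 16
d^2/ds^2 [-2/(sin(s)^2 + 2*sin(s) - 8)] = 4*(2*sin(s)^4 + 3*sin(s)^3 + 15*sin(s)^2 + 2*sin(s) - 12)/(sin(s)^2 + 2*sin(s) - 8)^3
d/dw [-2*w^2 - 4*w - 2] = -4*w - 4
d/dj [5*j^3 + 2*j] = 15*j^2 + 2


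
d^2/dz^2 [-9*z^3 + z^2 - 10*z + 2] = 2 - 54*z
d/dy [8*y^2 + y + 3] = 16*y + 1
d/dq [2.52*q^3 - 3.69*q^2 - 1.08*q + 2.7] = 7.56*q^2 - 7.38*q - 1.08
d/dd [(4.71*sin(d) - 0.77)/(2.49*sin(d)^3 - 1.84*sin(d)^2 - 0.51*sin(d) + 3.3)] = (-23.4558*sin(d)^3 + 14.4183*sin(d)^2 - 2.8336*sin(d) + 15.1503)*cos(d)/(6.2001*sin(d)^6 - 9.1632*sin(d)^5 + 0.8458*sin(d)^4 + 18.3108*sin(d)^3 - 11.8839*sin(d)^2 - 3.366*sin(d) + 10.89)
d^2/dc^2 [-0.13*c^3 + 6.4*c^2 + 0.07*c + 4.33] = 12.8 - 0.78*c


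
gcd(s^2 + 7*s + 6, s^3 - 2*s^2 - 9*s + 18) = 1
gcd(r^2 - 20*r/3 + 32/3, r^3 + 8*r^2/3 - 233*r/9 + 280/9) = r - 8/3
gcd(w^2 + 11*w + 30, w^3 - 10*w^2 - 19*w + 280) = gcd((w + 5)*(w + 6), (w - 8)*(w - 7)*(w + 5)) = w + 5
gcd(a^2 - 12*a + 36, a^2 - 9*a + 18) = a - 6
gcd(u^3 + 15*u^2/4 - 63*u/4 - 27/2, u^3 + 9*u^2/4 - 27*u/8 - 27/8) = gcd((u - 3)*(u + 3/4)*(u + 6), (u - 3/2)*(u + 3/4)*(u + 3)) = u + 3/4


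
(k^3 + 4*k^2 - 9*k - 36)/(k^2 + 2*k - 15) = (k^2 + 7*k + 12)/(k + 5)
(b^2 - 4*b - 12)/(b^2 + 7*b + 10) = (b - 6)/(b + 5)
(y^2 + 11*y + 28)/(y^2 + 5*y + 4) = (y + 7)/(y + 1)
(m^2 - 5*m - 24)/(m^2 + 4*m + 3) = (m - 8)/(m + 1)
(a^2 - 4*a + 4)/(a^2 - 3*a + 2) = (a - 2)/(a - 1)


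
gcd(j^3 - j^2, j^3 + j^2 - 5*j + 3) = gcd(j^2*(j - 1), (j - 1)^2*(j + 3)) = j - 1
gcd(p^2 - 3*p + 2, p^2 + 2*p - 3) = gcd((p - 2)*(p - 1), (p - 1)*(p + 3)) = p - 1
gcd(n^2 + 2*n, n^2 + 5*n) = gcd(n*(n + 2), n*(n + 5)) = n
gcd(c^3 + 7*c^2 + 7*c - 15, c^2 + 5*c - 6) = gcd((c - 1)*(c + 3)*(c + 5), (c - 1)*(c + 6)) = c - 1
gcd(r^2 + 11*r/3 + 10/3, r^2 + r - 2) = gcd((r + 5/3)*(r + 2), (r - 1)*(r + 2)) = r + 2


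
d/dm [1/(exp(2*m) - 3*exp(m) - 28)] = (3 - 2*exp(m))*exp(m)/(-exp(2*m) + 3*exp(m) + 28)^2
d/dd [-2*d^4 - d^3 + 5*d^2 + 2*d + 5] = -8*d^3 - 3*d^2 + 10*d + 2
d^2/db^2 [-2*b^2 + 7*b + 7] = -4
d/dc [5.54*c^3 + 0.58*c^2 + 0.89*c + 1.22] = 16.62*c^2 + 1.16*c + 0.89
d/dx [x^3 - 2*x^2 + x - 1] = 3*x^2 - 4*x + 1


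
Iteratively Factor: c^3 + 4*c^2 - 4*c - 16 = (c + 2)*(c^2 + 2*c - 8) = (c - 2)*(c + 2)*(c + 4)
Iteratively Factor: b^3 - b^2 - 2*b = (b - 2)*(b^2 + b) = (b - 2)*(b + 1)*(b)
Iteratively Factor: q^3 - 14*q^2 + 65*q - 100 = (q - 4)*(q^2 - 10*q + 25) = (q - 5)*(q - 4)*(q - 5)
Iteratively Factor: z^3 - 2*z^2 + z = (z - 1)*(z^2 - z) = z*(z - 1)*(z - 1)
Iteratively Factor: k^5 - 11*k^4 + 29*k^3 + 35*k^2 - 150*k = (k + 2)*(k^4 - 13*k^3 + 55*k^2 - 75*k) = (k - 5)*(k + 2)*(k^3 - 8*k^2 + 15*k) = k*(k - 5)*(k + 2)*(k^2 - 8*k + 15) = k*(k - 5)*(k - 3)*(k + 2)*(k - 5)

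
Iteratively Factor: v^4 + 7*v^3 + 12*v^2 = (v + 4)*(v^3 + 3*v^2) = v*(v + 4)*(v^2 + 3*v) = v^2*(v + 4)*(v + 3)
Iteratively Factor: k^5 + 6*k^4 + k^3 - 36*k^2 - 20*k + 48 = (k - 1)*(k^4 + 7*k^3 + 8*k^2 - 28*k - 48) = (k - 1)*(k + 4)*(k^3 + 3*k^2 - 4*k - 12) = (k - 1)*(k + 2)*(k + 4)*(k^2 + k - 6) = (k - 2)*(k - 1)*(k + 2)*(k + 4)*(k + 3)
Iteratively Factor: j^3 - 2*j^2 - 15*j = (j)*(j^2 - 2*j - 15) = j*(j - 5)*(j + 3)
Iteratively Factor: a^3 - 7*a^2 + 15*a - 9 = (a - 1)*(a^2 - 6*a + 9) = (a - 3)*(a - 1)*(a - 3)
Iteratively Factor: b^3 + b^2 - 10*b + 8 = (b + 4)*(b^2 - 3*b + 2) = (b - 2)*(b + 4)*(b - 1)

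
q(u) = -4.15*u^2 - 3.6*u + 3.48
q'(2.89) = -27.59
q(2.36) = -28.13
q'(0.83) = -10.49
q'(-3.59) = 26.20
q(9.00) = -365.07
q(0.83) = -2.37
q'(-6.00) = 46.20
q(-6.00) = -124.32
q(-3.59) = -37.08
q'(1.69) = -17.63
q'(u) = -8.3*u - 3.6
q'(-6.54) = 50.68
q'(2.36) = -23.19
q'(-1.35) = 7.60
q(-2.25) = -9.43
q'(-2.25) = 15.08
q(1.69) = -14.46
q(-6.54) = -150.48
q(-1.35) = 0.78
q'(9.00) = -78.30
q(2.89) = -41.59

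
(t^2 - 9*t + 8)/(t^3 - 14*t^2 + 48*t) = (t - 1)/(t*(t - 6))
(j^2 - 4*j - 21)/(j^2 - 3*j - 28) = (j + 3)/(j + 4)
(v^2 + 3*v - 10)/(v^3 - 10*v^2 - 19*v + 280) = (v - 2)/(v^2 - 15*v + 56)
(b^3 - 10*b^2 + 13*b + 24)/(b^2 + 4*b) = (b^3 - 10*b^2 + 13*b + 24)/(b*(b + 4))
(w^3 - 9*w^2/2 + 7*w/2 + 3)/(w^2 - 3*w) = w - 3/2 - 1/w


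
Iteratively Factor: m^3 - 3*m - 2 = (m + 1)*(m^2 - m - 2) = (m + 1)^2*(m - 2)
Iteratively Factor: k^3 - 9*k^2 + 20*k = (k - 4)*(k^2 - 5*k) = k*(k - 4)*(k - 5)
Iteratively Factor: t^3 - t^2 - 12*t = (t)*(t^2 - t - 12) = t*(t + 3)*(t - 4)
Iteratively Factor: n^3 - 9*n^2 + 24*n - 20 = (n - 2)*(n^2 - 7*n + 10) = (n - 5)*(n - 2)*(n - 2)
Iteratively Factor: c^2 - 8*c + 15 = (c - 3)*(c - 5)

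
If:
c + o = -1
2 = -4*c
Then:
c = -1/2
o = -1/2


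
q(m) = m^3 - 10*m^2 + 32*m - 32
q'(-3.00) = 119.00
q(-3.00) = -245.00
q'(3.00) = -1.00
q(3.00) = 1.00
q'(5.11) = 8.14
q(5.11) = 3.83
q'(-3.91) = 156.06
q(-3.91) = -369.78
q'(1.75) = 6.19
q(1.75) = -1.27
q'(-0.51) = 42.98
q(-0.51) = -51.05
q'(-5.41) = 228.00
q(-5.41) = -656.14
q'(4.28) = 1.36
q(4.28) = 0.18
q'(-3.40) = 134.68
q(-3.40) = -295.70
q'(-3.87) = 154.33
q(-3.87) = -363.57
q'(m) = 3*m^2 - 20*m + 32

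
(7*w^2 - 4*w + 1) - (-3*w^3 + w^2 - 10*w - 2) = 3*w^3 + 6*w^2 + 6*w + 3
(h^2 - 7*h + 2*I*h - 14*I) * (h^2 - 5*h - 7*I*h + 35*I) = h^4 - 12*h^3 - 5*I*h^3 + 49*h^2 + 60*I*h^2 - 168*h - 175*I*h + 490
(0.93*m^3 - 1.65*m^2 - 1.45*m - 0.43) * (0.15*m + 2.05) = 0.1395*m^4 + 1.659*m^3 - 3.6*m^2 - 3.037*m - 0.8815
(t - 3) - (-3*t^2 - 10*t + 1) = 3*t^2 + 11*t - 4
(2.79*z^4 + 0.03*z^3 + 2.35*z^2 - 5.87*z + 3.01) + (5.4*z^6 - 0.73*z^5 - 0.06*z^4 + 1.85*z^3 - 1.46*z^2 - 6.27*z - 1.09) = 5.4*z^6 - 0.73*z^5 + 2.73*z^4 + 1.88*z^3 + 0.89*z^2 - 12.14*z + 1.92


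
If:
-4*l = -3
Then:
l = 3/4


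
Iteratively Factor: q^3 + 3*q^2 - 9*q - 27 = (q + 3)*(q^2 - 9) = (q - 3)*(q + 3)*(q + 3)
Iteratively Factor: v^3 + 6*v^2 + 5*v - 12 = (v + 3)*(v^2 + 3*v - 4) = (v + 3)*(v + 4)*(v - 1)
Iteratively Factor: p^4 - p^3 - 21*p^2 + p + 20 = (p + 4)*(p^3 - 5*p^2 - p + 5) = (p - 5)*(p + 4)*(p^2 - 1) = (p - 5)*(p + 1)*(p + 4)*(p - 1)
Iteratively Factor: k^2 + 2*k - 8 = (k - 2)*(k + 4)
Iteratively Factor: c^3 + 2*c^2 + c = (c + 1)*(c^2 + c) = c*(c + 1)*(c + 1)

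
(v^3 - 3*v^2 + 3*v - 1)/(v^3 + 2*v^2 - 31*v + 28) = (v^2 - 2*v + 1)/(v^2 + 3*v - 28)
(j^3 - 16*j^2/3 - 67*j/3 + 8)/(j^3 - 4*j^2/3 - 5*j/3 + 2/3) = (j^2 - 5*j - 24)/(j^2 - j - 2)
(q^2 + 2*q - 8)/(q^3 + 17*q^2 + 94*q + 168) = (q - 2)/(q^2 + 13*q + 42)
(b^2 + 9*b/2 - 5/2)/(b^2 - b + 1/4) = 2*(b + 5)/(2*b - 1)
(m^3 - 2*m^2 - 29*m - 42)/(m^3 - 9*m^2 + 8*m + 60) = (m^2 - 4*m - 21)/(m^2 - 11*m + 30)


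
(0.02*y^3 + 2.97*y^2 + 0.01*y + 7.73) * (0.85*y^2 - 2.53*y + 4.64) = 0.017*y^5 + 2.4739*y^4 - 7.4128*y^3 + 20.326*y^2 - 19.5105*y + 35.8672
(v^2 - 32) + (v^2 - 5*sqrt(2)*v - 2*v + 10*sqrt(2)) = 2*v^2 - 5*sqrt(2)*v - 2*v - 32 + 10*sqrt(2)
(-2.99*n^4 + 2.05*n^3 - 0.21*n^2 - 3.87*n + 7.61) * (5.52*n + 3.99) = -16.5048*n^5 - 0.614100000000002*n^4 + 7.0203*n^3 - 22.2003*n^2 + 26.5659*n + 30.3639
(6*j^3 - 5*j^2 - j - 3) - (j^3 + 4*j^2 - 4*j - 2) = 5*j^3 - 9*j^2 + 3*j - 1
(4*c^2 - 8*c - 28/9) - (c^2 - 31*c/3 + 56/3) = 3*c^2 + 7*c/3 - 196/9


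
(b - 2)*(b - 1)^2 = b^3 - 4*b^2 + 5*b - 2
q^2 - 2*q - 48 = (q - 8)*(q + 6)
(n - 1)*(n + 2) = n^2 + n - 2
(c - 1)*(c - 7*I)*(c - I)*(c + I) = c^4 - c^3 - 7*I*c^3 + c^2 + 7*I*c^2 - c - 7*I*c + 7*I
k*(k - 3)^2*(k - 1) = k^4 - 7*k^3 + 15*k^2 - 9*k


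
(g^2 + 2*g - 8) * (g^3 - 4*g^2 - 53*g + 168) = g^5 - 2*g^4 - 69*g^3 + 94*g^2 + 760*g - 1344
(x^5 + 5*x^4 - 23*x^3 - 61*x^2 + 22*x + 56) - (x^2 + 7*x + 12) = x^5 + 5*x^4 - 23*x^3 - 62*x^2 + 15*x + 44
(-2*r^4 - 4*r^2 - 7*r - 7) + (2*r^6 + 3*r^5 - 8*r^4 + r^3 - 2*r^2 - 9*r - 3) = 2*r^6 + 3*r^5 - 10*r^4 + r^3 - 6*r^2 - 16*r - 10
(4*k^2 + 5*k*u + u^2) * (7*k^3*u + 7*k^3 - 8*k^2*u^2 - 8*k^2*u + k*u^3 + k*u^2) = 28*k^5*u + 28*k^5 + 3*k^4*u^2 + 3*k^4*u - 29*k^3*u^3 - 29*k^3*u^2 - 3*k^2*u^4 - 3*k^2*u^3 + k*u^5 + k*u^4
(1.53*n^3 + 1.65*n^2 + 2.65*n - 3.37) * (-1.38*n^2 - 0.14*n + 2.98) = -2.1114*n^5 - 2.4912*n^4 + 0.671400000000001*n^3 + 9.1966*n^2 + 8.3688*n - 10.0426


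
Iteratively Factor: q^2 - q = (q)*(q - 1)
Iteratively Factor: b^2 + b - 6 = (b + 3)*(b - 2)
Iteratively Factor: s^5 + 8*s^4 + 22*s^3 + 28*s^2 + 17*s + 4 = (s + 4)*(s^4 + 4*s^3 + 6*s^2 + 4*s + 1) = (s + 1)*(s + 4)*(s^3 + 3*s^2 + 3*s + 1) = (s + 1)^2*(s + 4)*(s^2 + 2*s + 1) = (s + 1)^3*(s + 4)*(s + 1)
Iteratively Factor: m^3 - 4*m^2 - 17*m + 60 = (m - 3)*(m^2 - m - 20) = (m - 5)*(m - 3)*(m + 4)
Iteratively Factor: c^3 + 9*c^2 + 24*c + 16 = (c + 1)*(c^2 + 8*c + 16) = (c + 1)*(c + 4)*(c + 4)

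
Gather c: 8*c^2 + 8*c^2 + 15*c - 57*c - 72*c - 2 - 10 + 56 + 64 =16*c^2 - 114*c + 108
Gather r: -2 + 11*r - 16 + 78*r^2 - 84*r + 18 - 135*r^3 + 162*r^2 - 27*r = -135*r^3 + 240*r^2 - 100*r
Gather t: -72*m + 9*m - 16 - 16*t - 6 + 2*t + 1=-63*m - 14*t - 21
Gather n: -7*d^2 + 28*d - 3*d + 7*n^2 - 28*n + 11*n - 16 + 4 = -7*d^2 + 25*d + 7*n^2 - 17*n - 12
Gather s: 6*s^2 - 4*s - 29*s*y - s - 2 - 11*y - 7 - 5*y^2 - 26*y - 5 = 6*s^2 + s*(-29*y - 5) - 5*y^2 - 37*y - 14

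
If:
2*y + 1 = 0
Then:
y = -1/2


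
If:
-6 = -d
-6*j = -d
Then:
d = 6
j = 1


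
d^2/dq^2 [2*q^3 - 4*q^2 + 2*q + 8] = 12*q - 8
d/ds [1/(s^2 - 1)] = -2*s/(s^2 - 1)^2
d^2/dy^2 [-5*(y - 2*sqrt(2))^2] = -10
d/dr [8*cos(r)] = -8*sin(r)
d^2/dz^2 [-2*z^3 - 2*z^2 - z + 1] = -12*z - 4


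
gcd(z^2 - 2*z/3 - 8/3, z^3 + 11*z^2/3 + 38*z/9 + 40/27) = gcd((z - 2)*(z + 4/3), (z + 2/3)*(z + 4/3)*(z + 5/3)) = z + 4/3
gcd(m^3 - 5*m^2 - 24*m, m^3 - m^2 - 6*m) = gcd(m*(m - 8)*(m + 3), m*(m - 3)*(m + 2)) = m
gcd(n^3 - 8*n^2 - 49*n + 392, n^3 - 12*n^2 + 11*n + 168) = n^2 - 15*n + 56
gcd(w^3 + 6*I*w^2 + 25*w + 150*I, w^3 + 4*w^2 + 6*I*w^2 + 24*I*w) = w + 6*I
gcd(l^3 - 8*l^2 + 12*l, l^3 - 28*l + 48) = l - 2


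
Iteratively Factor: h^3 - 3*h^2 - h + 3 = (h - 3)*(h^2 - 1) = (h - 3)*(h + 1)*(h - 1)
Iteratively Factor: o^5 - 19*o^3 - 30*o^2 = (o - 5)*(o^4 + 5*o^3 + 6*o^2) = (o - 5)*(o + 2)*(o^3 + 3*o^2) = (o - 5)*(o + 2)*(o + 3)*(o^2) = o*(o - 5)*(o + 2)*(o + 3)*(o)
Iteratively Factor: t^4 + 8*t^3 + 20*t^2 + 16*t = (t + 4)*(t^3 + 4*t^2 + 4*t) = (t + 2)*(t + 4)*(t^2 + 2*t) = t*(t + 2)*(t + 4)*(t + 2)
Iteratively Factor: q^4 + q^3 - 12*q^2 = (q)*(q^3 + q^2 - 12*q) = q^2*(q^2 + q - 12) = q^2*(q - 3)*(q + 4)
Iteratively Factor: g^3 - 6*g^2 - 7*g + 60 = (g - 4)*(g^2 - 2*g - 15) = (g - 4)*(g + 3)*(g - 5)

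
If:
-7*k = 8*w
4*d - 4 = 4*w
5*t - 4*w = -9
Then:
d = w + 1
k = -8*w/7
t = 4*w/5 - 9/5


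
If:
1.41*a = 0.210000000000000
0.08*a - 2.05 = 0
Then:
No Solution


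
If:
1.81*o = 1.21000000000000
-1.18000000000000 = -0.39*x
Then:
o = 0.67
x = 3.03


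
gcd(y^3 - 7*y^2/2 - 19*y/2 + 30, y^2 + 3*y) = y + 3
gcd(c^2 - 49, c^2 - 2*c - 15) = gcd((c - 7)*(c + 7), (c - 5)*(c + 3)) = 1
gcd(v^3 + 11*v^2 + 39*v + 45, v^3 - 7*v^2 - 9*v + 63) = v + 3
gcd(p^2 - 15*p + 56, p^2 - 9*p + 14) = p - 7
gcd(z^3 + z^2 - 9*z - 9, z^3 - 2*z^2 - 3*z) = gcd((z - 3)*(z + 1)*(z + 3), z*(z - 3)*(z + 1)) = z^2 - 2*z - 3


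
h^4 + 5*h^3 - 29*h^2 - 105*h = h*(h - 5)*(h + 3)*(h + 7)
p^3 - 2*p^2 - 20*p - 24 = (p - 6)*(p + 2)^2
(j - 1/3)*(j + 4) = j^2 + 11*j/3 - 4/3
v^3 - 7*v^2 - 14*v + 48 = (v - 8)*(v - 2)*(v + 3)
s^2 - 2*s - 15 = (s - 5)*(s + 3)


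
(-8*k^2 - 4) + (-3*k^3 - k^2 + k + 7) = -3*k^3 - 9*k^2 + k + 3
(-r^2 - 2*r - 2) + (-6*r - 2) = -r^2 - 8*r - 4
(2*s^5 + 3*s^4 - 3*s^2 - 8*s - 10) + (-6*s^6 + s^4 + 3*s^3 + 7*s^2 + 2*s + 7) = -6*s^6 + 2*s^5 + 4*s^4 + 3*s^3 + 4*s^2 - 6*s - 3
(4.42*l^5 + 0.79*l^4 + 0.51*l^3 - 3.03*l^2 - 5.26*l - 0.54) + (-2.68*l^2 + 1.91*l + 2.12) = 4.42*l^5 + 0.79*l^4 + 0.51*l^3 - 5.71*l^2 - 3.35*l + 1.58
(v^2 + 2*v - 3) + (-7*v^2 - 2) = -6*v^2 + 2*v - 5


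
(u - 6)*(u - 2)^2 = u^3 - 10*u^2 + 28*u - 24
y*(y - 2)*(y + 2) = y^3 - 4*y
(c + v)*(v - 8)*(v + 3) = c*v^2 - 5*c*v - 24*c + v^3 - 5*v^2 - 24*v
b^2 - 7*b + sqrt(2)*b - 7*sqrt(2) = (b - 7)*(b + sqrt(2))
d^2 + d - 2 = (d - 1)*(d + 2)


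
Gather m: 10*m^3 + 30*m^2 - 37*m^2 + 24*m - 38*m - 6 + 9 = 10*m^3 - 7*m^2 - 14*m + 3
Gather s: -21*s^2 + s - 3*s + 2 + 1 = -21*s^2 - 2*s + 3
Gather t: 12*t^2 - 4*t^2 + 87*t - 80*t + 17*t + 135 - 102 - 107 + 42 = 8*t^2 + 24*t - 32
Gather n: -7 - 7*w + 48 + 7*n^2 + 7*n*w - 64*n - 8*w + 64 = 7*n^2 + n*(7*w - 64) - 15*w + 105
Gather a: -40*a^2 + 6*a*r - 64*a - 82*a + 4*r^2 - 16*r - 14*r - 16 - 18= -40*a^2 + a*(6*r - 146) + 4*r^2 - 30*r - 34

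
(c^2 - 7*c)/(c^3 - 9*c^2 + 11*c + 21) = c/(c^2 - 2*c - 3)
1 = 1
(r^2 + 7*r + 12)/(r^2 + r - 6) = (r + 4)/(r - 2)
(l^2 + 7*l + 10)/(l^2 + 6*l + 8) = (l + 5)/(l + 4)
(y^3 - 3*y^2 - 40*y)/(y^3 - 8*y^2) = (y + 5)/y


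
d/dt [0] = 0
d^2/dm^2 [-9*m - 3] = 0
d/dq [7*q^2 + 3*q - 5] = 14*q + 3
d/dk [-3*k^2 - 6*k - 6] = -6*k - 6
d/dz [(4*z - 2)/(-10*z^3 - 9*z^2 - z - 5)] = 2*(40*z^3 - 12*z^2 - 18*z - 11)/(100*z^6 + 180*z^5 + 101*z^4 + 118*z^3 + 91*z^2 + 10*z + 25)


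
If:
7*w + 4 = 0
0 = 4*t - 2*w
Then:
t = -2/7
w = -4/7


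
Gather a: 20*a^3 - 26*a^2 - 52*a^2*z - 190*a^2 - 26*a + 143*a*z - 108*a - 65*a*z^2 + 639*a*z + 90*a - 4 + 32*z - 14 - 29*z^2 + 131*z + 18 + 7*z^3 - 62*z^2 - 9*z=20*a^3 + a^2*(-52*z - 216) + a*(-65*z^2 + 782*z - 44) + 7*z^3 - 91*z^2 + 154*z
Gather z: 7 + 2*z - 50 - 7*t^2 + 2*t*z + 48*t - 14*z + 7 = -7*t^2 + 48*t + z*(2*t - 12) - 36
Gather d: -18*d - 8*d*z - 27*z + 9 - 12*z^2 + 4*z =d*(-8*z - 18) - 12*z^2 - 23*z + 9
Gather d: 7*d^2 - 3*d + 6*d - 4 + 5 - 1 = 7*d^2 + 3*d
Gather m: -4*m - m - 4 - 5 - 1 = -5*m - 10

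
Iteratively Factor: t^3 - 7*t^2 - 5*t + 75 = (t - 5)*(t^2 - 2*t - 15) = (t - 5)*(t + 3)*(t - 5)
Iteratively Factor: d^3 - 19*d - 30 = (d + 2)*(d^2 - 2*d - 15) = (d + 2)*(d + 3)*(d - 5)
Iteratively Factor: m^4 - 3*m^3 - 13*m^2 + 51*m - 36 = (m + 4)*(m^3 - 7*m^2 + 15*m - 9) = (m - 3)*(m + 4)*(m^2 - 4*m + 3) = (m - 3)^2*(m + 4)*(m - 1)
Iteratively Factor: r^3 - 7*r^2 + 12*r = (r)*(r^2 - 7*r + 12) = r*(r - 4)*(r - 3)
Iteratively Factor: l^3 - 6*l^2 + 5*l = (l)*(l^2 - 6*l + 5) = l*(l - 1)*(l - 5)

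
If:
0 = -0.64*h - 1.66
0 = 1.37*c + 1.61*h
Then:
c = 3.05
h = -2.59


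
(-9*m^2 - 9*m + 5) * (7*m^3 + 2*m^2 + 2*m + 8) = -63*m^5 - 81*m^4 - m^3 - 80*m^2 - 62*m + 40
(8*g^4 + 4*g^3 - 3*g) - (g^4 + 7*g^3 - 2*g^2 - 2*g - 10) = 7*g^4 - 3*g^3 + 2*g^2 - g + 10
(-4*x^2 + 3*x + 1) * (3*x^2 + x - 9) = -12*x^4 + 5*x^3 + 42*x^2 - 26*x - 9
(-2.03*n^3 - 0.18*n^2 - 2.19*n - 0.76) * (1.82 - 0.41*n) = 0.8323*n^4 - 3.6208*n^3 + 0.5703*n^2 - 3.6742*n - 1.3832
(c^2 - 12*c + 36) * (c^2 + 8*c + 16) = c^4 - 4*c^3 - 44*c^2 + 96*c + 576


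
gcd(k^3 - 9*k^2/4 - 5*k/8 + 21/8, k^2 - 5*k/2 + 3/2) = k - 3/2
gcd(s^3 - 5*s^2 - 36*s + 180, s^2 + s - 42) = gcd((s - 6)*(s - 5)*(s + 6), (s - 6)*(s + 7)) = s - 6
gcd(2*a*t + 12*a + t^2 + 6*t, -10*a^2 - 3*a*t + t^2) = 2*a + t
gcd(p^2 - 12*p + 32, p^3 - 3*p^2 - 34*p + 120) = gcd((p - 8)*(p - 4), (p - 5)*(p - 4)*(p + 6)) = p - 4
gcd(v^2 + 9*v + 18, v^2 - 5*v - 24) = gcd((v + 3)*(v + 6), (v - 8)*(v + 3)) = v + 3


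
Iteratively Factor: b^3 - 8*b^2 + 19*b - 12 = (b - 4)*(b^2 - 4*b + 3) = (b - 4)*(b - 3)*(b - 1)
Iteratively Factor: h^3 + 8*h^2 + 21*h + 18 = (h + 2)*(h^2 + 6*h + 9) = (h + 2)*(h + 3)*(h + 3)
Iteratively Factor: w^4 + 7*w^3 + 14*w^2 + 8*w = (w + 1)*(w^3 + 6*w^2 + 8*w) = (w + 1)*(w + 2)*(w^2 + 4*w) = w*(w + 1)*(w + 2)*(w + 4)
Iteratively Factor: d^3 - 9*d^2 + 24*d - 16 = (d - 1)*(d^2 - 8*d + 16) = (d - 4)*(d - 1)*(d - 4)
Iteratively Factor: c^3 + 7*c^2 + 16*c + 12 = (c + 3)*(c^2 + 4*c + 4) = (c + 2)*(c + 3)*(c + 2)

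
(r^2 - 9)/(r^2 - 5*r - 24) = (r - 3)/(r - 8)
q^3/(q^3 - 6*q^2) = q/(q - 6)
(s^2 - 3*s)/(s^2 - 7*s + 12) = s/(s - 4)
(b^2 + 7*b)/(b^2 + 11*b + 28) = b/(b + 4)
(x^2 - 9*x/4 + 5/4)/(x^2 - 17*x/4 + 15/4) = (x - 1)/(x - 3)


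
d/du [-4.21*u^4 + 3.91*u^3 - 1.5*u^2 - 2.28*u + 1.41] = -16.84*u^3 + 11.73*u^2 - 3.0*u - 2.28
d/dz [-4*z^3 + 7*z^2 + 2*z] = -12*z^2 + 14*z + 2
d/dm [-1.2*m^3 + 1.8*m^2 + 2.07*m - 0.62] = -3.6*m^2 + 3.6*m + 2.07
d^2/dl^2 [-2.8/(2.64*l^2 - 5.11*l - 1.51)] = (-39.02976*l^2 + 75.54624*l + 2.8*(5.28*l - 5.11)*(10.56*l - 10.22) + 22.32384)/(-2.64*l^2 + 5.11*l + 1.51)^3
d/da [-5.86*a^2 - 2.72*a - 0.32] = -11.72*a - 2.72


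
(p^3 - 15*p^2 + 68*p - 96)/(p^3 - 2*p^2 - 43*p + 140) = (p^2 - 11*p + 24)/(p^2 + 2*p - 35)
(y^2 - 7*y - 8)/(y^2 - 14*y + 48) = (y + 1)/(y - 6)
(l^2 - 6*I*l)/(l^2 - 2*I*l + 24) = l/(l + 4*I)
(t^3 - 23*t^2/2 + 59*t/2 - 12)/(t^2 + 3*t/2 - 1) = (t^2 - 11*t + 24)/(t + 2)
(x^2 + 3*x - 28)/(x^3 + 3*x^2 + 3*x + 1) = (x^2 + 3*x - 28)/(x^3 + 3*x^2 + 3*x + 1)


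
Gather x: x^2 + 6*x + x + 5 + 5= x^2 + 7*x + 10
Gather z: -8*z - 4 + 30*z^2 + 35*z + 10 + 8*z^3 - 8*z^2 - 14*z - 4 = 8*z^3 + 22*z^2 + 13*z + 2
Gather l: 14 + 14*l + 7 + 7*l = 21*l + 21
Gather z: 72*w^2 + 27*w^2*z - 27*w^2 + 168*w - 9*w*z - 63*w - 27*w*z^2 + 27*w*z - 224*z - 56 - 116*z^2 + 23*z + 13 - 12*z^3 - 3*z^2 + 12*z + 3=45*w^2 + 105*w - 12*z^3 + z^2*(-27*w - 119) + z*(27*w^2 + 18*w - 189) - 40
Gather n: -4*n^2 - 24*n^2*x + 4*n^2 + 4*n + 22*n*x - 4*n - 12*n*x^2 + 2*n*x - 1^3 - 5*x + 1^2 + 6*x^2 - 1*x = -24*n^2*x + n*(-12*x^2 + 24*x) + 6*x^2 - 6*x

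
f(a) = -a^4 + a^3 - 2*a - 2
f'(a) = -4*a^3 + 3*a^2 - 2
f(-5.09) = -794.92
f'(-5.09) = 603.21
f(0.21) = -2.41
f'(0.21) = -1.90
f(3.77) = -157.96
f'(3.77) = -173.69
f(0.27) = -2.53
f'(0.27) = -1.86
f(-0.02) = -1.96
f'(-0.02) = -2.00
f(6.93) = -1989.44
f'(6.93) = -1189.18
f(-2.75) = -74.49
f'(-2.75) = 103.88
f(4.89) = -466.64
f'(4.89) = -397.98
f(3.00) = -62.00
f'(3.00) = -83.00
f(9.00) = -5852.00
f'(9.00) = -2675.00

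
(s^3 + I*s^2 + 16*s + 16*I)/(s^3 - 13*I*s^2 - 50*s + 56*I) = (s^2 + 5*I*s - 4)/(s^2 - 9*I*s - 14)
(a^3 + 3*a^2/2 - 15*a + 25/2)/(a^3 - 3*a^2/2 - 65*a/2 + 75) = (a^2 + 4*a - 5)/(a^2 + a - 30)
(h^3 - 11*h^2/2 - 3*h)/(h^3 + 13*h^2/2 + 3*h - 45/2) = h*(2*h^2 - 11*h - 6)/(2*h^3 + 13*h^2 + 6*h - 45)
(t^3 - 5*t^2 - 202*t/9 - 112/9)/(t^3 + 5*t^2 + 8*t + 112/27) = 3*(3*t^2 - 22*t - 16)/(9*t^2 + 24*t + 16)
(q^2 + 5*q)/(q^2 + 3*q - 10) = q/(q - 2)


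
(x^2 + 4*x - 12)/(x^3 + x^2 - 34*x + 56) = (x + 6)/(x^2 + 3*x - 28)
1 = 1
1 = 1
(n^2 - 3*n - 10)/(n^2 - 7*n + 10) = (n + 2)/(n - 2)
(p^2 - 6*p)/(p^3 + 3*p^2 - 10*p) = (p - 6)/(p^2 + 3*p - 10)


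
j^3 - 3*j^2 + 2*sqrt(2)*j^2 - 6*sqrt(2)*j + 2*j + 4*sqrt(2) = (j - 2)*(j - 1)*(j + 2*sqrt(2))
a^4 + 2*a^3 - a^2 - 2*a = a*(a - 1)*(a + 1)*(a + 2)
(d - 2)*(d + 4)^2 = d^3 + 6*d^2 - 32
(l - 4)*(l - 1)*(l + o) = l^3 + l^2*o - 5*l^2 - 5*l*o + 4*l + 4*o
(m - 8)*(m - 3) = m^2 - 11*m + 24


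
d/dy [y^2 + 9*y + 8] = 2*y + 9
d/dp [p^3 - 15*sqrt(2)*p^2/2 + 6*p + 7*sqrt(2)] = 3*p^2 - 15*sqrt(2)*p + 6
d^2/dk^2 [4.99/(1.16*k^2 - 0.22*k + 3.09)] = (-13.429088*k^2 + 2.546896*k + 4.99*(2.32*k - 0.22)*(4.64*k - 0.44) - 35.772312)/(1.16*k^2 - 0.22*k + 3.09)^3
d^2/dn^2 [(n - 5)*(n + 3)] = 2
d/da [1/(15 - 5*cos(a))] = -sin(a)/(5*(cos(a) - 3)^2)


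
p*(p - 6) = p^2 - 6*p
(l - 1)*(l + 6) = l^2 + 5*l - 6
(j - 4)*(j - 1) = j^2 - 5*j + 4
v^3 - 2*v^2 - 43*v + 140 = (v - 5)*(v - 4)*(v + 7)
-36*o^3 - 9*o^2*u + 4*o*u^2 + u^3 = (-3*o + u)*(3*o + u)*(4*o + u)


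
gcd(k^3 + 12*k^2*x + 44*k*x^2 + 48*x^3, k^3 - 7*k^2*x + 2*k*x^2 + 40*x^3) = k + 2*x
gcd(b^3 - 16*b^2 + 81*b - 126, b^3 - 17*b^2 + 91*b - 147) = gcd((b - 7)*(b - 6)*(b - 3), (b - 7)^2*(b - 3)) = b^2 - 10*b + 21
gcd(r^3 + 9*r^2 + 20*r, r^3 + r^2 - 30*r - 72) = r + 4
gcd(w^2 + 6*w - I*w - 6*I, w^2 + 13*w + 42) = w + 6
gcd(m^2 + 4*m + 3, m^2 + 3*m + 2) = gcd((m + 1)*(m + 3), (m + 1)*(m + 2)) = m + 1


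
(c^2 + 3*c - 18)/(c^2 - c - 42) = (c - 3)/(c - 7)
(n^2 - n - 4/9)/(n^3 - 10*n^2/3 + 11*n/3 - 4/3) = (n + 1/3)/(n^2 - 2*n + 1)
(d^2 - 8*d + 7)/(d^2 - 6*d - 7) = (d - 1)/(d + 1)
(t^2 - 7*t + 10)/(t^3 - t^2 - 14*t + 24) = (t - 5)/(t^2 + t - 12)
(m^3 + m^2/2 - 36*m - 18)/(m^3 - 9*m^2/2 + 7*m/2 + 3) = (m^2 - 36)/(m^2 - 5*m + 6)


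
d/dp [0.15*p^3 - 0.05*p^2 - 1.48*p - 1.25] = 0.45*p^2 - 0.1*p - 1.48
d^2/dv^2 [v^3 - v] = 6*v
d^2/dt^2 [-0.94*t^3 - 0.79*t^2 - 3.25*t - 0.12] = -5.64*t - 1.58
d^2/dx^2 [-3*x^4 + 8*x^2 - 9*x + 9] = 16 - 36*x^2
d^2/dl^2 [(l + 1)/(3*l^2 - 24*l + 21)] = 2*((7 - 3*l)*(l^2 - 8*l + 7) + 4*(l - 4)^2*(l + 1))/(3*(l^2 - 8*l + 7)^3)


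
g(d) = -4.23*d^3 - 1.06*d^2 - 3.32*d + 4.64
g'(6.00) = -472.88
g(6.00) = -967.12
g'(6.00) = -472.88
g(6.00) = -967.12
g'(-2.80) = -96.87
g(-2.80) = 98.48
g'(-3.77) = -175.69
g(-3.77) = 228.75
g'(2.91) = -116.95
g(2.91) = -118.23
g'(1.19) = -23.81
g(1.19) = -7.94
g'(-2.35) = -68.42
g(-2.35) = 61.48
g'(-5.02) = -312.47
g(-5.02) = 529.71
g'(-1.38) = -24.56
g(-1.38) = 18.32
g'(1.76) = -46.36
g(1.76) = -27.55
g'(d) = -12.69*d^2 - 2.12*d - 3.32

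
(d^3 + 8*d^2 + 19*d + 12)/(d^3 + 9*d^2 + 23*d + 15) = (d + 4)/(d + 5)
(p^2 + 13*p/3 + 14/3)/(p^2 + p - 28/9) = 3*(p + 2)/(3*p - 4)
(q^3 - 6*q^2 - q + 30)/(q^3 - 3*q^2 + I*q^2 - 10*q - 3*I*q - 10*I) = (q - 3)/(q + I)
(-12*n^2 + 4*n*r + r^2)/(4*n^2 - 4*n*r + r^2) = (6*n + r)/(-2*n + r)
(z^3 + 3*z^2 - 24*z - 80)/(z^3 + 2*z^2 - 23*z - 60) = (z + 4)/(z + 3)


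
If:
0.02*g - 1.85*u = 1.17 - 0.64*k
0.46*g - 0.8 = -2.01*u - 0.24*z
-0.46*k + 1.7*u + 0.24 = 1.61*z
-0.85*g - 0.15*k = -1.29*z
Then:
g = -1.01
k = 3.76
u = 0.66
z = -0.23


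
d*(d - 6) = d^2 - 6*d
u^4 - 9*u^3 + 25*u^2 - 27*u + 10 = (u - 5)*(u - 2)*(u - 1)^2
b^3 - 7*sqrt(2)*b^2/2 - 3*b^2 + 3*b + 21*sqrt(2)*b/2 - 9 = (b - 3)*(b - 3*sqrt(2))*(b - sqrt(2)/2)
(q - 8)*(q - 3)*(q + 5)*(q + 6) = q^4 - 67*q^2 - 66*q + 720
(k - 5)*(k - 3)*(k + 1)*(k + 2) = k^4 - 5*k^3 - 7*k^2 + 29*k + 30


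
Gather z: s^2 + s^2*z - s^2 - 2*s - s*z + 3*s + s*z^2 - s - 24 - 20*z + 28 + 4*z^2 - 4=z^2*(s + 4) + z*(s^2 - s - 20)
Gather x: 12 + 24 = 36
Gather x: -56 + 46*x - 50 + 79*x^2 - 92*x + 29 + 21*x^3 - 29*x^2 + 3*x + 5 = 21*x^3 + 50*x^2 - 43*x - 72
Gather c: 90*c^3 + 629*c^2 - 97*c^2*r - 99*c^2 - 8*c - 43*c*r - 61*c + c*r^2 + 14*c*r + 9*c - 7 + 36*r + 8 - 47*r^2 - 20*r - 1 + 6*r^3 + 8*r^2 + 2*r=90*c^3 + c^2*(530 - 97*r) + c*(r^2 - 29*r - 60) + 6*r^3 - 39*r^2 + 18*r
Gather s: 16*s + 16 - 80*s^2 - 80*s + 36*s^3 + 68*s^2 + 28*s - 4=36*s^3 - 12*s^2 - 36*s + 12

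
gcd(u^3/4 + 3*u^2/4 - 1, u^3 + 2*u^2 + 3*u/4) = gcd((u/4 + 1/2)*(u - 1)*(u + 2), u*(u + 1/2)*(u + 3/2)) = 1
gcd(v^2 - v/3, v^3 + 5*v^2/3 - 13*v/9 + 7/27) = v - 1/3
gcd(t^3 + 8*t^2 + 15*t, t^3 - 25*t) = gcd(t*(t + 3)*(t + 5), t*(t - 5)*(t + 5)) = t^2 + 5*t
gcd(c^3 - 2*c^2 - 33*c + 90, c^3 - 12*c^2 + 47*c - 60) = c^2 - 8*c + 15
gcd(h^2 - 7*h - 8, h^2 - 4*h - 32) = h - 8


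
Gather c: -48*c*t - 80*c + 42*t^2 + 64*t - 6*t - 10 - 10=c*(-48*t - 80) + 42*t^2 + 58*t - 20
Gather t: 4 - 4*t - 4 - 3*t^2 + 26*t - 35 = -3*t^2 + 22*t - 35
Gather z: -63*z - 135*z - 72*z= -270*z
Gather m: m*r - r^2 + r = m*r - r^2 + r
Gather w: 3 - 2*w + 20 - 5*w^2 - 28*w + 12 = -5*w^2 - 30*w + 35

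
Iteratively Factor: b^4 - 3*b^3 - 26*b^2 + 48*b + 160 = (b + 4)*(b^3 - 7*b^2 + 2*b + 40) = (b + 2)*(b + 4)*(b^2 - 9*b + 20) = (b - 4)*(b + 2)*(b + 4)*(b - 5)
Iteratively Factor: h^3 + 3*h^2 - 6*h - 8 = (h + 4)*(h^2 - h - 2) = (h + 1)*(h + 4)*(h - 2)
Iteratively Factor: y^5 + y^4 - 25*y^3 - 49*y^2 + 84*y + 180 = (y + 2)*(y^4 - y^3 - 23*y^2 - 3*y + 90) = (y + 2)*(y + 3)*(y^3 - 4*y^2 - 11*y + 30) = (y - 5)*(y + 2)*(y + 3)*(y^2 + y - 6) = (y - 5)*(y + 2)*(y + 3)^2*(y - 2)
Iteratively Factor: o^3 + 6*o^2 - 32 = (o + 4)*(o^2 + 2*o - 8) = (o - 2)*(o + 4)*(o + 4)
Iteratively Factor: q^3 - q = (q + 1)*(q^2 - q) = q*(q + 1)*(q - 1)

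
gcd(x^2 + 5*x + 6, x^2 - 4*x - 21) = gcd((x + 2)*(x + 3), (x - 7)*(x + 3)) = x + 3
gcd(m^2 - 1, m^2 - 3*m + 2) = m - 1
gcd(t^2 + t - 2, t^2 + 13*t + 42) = 1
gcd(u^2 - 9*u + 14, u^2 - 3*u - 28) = u - 7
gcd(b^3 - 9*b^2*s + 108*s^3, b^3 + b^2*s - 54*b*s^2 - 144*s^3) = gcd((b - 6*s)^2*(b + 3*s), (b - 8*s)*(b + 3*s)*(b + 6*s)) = b + 3*s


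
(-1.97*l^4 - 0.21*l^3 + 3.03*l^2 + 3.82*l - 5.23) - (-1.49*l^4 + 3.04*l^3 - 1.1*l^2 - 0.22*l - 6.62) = -0.48*l^4 - 3.25*l^3 + 4.13*l^2 + 4.04*l + 1.39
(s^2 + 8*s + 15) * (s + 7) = s^3 + 15*s^2 + 71*s + 105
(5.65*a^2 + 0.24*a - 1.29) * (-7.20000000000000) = -40.68*a^2 - 1.728*a + 9.288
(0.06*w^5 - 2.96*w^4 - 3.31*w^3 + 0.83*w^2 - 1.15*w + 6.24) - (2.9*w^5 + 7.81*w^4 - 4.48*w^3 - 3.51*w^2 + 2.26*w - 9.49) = -2.84*w^5 - 10.77*w^4 + 1.17*w^3 + 4.34*w^2 - 3.41*w + 15.73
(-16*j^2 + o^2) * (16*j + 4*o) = -256*j^3 - 64*j^2*o + 16*j*o^2 + 4*o^3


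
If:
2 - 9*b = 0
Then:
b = 2/9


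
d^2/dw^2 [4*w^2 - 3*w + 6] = 8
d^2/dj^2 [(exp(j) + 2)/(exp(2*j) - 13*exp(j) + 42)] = (exp(4*j) + 21*exp(3*j) - 330*exp(2*j) + 548*exp(j) + 2856)*exp(j)/(exp(6*j) - 39*exp(5*j) + 633*exp(4*j) - 5473*exp(3*j) + 26586*exp(2*j) - 68796*exp(j) + 74088)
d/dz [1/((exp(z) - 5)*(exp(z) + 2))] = (3 - 2*exp(z))*exp(z)/(exp(4*z) - 6*exp(3*z) - 11*exp(2*z) + 60*exp(z) + 100)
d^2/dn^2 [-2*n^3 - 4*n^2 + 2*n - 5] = -12*n - 8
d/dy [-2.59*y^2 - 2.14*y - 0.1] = -5.18*y - 2.14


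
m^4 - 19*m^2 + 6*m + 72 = (m - 3)^2*(m + 2)*(m + 4)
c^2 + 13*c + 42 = (c + 6)*(c + 7)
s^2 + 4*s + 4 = (s + 2)^2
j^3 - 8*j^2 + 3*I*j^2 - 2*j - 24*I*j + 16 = (j - 8)*(j + I)*(j + 2*I)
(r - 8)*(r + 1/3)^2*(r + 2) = r^4 - 16*r^3/3 - 179*r^2/9 - 34*r/3 - 16/9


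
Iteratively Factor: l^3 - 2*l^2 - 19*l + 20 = (l + 4)*(l^2 - 6*l + 5) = (l - 5)*(l + 4)*(l - 1)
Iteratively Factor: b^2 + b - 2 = (b - 1)*(b + 2)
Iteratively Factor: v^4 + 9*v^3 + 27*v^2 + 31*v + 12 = (v + 3)*(v^3 + 6*v^2 + 9*v + 4) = (v + 1)*(v + 3)*(v^2 + 5*v + 4) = (v + 1)^2*(v + 3)*(v + 4)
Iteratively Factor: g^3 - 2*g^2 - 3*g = (g - 3)*(g^2 + g) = (g - 3)*(g + 1)*(g)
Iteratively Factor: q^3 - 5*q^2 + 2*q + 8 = (q + 1)*(q^2 - 6*q + 8) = (q - 2)*(q + 1)*(q - 4)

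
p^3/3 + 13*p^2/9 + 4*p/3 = p*(p/3 + 1)*(p + 4/3)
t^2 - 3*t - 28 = (t - 7)*(t + 4)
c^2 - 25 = (c - 5)*(c + 5)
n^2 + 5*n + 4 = (n + 1)*(n + 4)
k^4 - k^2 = k^2*(k - 1)*(k + 1)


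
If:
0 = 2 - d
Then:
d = 2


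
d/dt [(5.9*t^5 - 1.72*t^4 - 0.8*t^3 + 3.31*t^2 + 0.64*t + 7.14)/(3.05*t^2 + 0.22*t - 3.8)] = (53.985*t^6 - 5.3*t^5 - 115.6752*t^4 + 25.792*t^3 + 7.8962*t^2 - 68.71*t - 4.0028)/(9.3025*t^4 + 1.342*t^3 - 23.1316*t^2 - 1.672*t + 14.44)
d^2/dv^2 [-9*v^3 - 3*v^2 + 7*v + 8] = -54*v - 6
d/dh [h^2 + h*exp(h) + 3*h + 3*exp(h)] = h*exp(h) + 2*h + 4*exp(h) + 3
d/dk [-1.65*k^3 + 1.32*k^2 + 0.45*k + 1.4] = -4.95*k^2 + 2.64*k + 0.45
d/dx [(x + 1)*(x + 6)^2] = (x + 6)*(3*x + 8)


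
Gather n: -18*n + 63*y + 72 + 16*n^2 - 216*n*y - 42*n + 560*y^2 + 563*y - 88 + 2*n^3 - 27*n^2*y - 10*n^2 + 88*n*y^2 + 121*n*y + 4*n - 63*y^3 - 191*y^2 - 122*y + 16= 2*n^3 + n^2*(6 - 27*y) + n*(88*y^2 - 95*y - 56) - 63*y^3 + 369*y^2 + 504*y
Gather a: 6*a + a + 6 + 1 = 7*a + 7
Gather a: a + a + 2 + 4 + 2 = 2*a + 8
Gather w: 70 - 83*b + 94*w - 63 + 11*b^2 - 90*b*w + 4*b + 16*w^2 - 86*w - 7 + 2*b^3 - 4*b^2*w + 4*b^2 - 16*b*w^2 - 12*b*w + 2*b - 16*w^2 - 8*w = 2*b^3 + 15*b^2 - 16*b*w^2 - 77*b + w*(-4*b^2 - 102*b)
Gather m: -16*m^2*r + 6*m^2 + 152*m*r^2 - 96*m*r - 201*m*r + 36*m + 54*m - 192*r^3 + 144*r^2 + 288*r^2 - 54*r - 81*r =m^2*(6 - 16*r) + m*(152*r^2 - 297*r + 90) - 192*r^3 + 432*r^2 - 135*r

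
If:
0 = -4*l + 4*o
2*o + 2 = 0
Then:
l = -1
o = -1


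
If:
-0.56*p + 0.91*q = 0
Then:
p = 1.625*q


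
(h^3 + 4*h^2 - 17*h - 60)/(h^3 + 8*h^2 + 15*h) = (h - 4)/h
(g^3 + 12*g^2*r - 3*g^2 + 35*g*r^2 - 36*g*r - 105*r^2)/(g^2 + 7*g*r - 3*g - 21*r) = g + 5*r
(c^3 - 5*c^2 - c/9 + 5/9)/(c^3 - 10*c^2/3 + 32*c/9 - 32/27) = 3*(9*c^3 - 45*c^2 - c + 5)/(27*c^3 - 90*c^2 + 96*c - 32)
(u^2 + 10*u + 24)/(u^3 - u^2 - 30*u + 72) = (u + 4)/(u^2 - 7*u + 12)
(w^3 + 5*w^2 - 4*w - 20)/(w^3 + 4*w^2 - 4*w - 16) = (w + 5)/(w + 4)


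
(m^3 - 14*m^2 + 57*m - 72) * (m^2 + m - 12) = m^5 - 13*m^4 + 31*m^3 + 153*m^2 - 756*m + 864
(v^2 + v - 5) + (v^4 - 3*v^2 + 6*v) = v^4 - 2*v^2 + 7*v - 5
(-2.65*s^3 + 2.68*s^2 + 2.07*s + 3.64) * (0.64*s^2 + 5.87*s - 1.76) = -1.696*s^5 - 13.8403*s^4 + 21.7204*s^3 + 9.7637*s^2 + 17.7236*s - 6.4064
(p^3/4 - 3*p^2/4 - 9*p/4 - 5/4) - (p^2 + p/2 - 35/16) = p^3/4 - 7*p^2/4 - 11*p/4 + 15/16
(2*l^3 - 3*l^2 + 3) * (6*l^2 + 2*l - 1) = 12*l^5 - 14*l^4 - 8*l^3 + 21*l^2 + 6*l - 3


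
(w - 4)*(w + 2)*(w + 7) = w^3 + 5*w^2 - 22*w - 56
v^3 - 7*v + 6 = (v - 2)*(v - 1)*(v + 3)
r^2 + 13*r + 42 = (r + 6)*(r + 7)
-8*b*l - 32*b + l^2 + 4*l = (-8*b + l)*(l + 4)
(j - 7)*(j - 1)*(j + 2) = j^3 - 6*j^2 - 9*j + 14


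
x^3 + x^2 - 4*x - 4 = (x - 2)*(x + 1)*(x + 2)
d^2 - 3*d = d*(d - 3)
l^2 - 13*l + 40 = (l - 8)*(l - 5)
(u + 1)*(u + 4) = u^2 + 5*u + 4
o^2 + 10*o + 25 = (o + 5)^2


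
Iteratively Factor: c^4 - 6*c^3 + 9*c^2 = (c)*(c^3 - 6*c^2 + 9*c) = c^2*(c^2 - 6*c + 9) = c^2*(c - 3)*(c - 3)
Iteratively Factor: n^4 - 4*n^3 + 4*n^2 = (n)*(n^3 - 4*n^2 + 4*n) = n^2*(n^2 - 4*n + 4) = n^2*(n - 2)*(n - 2)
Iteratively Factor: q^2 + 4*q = (q + 4)*(q)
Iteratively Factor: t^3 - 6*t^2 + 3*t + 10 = (t - 5)*(t^2 - t - 2) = (t - 5)*(t + 1)*(t - 2)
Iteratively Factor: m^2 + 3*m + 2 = (m + 2)*(m + 1)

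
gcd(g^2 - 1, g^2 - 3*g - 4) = g + 1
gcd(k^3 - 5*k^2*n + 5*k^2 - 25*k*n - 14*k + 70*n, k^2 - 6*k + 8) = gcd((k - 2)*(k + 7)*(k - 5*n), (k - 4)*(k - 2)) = k - 2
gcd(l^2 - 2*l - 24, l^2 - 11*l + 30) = l - 6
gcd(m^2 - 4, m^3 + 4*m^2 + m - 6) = m + 2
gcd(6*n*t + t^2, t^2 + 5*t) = t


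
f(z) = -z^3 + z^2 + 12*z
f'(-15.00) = -693.00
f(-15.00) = 3420.00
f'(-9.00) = -249.00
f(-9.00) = 702.00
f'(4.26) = -33.92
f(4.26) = -8.04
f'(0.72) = 11.88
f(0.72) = 8.79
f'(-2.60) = -13.48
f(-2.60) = -6.86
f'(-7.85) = -188.57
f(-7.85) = 451.16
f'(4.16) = -31.60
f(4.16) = -4.77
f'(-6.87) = -143.33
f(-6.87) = 289.00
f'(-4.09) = -46.36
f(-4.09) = 36.07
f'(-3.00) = -21.00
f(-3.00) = 0.00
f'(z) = -3*z^2 + 2*z + 12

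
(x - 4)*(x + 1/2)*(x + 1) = x^3 - 5*x^2/2 - 11*x/2 - 2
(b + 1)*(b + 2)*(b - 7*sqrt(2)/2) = b^3 - 7*sqrt(2)*b^2/2 + 3*b^2 - 21*sqrt(2)*b/2 + 2*b - 7*sqrt(2)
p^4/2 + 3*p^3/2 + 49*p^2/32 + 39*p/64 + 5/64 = (p/2 + 1/4)*(p + 1/4)*(p + 1)*(p + 5/4)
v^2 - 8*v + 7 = (v - 7)*(v - 1)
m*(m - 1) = m^2 - m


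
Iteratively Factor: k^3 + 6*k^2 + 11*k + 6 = (k + 1)*(k^2 + 5*k + 6) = (k + 1)*(k + 3)*(k + 2)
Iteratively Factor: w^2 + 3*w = (w + 3)*(w)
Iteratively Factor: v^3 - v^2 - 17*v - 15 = (v + 1)*(v^2 - 2*v - 15) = (v + 1)*(v + 3)*(v - 5)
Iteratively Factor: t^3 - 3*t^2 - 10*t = (t)*(t^2 - 3*t - 10) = t*(t + 2)*(t - 5)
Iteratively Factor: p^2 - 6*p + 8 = (p - 4)*(p - 2)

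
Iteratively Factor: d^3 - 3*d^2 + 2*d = (d - 1)*(d^2 - 2*d) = d*(d - 1)*(d - 2)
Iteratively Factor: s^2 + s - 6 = (s - 2)*(s + 3)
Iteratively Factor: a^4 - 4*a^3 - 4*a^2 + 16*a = (a - 4)*(a^3 - 4*a) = a*(a - 4)*(a^2 - 4) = a*(a - 4)*(a + 2)*(a - 2)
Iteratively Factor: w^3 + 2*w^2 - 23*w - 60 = (w + 3)*(w^2 - w - 20) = (w - 5)*(w + 3)*(w + 4)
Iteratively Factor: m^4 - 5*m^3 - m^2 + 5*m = (m - 5)*(m^3 - m) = m*(m - 5)*(m^2 - 1) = m*(m - 5)*(m - 1)*(m + 1)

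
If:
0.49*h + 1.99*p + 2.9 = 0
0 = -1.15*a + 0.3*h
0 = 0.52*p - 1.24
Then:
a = -4.07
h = -15.60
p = 2.38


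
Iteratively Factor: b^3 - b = (b)*(b^2 - 1) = b*(b + 1)*(b - 1)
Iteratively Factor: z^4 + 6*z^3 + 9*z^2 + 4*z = (z + 1)*(z^3 + 5*z^2 + 4*z) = z*(z + 1)*(z^2 + 5*z + 4) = z*(z + 1)^2*(z + 4)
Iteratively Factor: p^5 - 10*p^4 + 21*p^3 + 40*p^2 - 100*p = (p)*(p^4 - 10*p^3 + 21*p^2 + 40*p - 100) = p*(p + 2)*(p^3 - 12*p^2 + 45*p - 50) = p*(p - 5)*(p + 2)*(p^2 - 7*p + 10) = p*(p - 5)*(p - 2)*(p + 2)*(p - 5)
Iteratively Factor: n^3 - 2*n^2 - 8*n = (n - 4)*(n^2 + 2*n) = n*(n - 4)*(n + 2)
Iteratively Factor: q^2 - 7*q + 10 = (q - 2)*(q - 5)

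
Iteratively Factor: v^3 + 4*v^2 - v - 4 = (v + 1)*(v^2 + 3*v - 4) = (v + 1)*(v + 4)*(v - 1)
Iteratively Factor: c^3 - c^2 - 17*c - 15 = (c + 3)*(c^2 - 4*c - 5) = (c - 5)*(c + 3)*(c + 1)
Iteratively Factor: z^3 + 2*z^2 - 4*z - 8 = (z + 2)*(z^2 - 4) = (z + 2)^2*(z - 2)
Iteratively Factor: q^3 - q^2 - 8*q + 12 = (q + 3)*(q^2 - 4*q + 4) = (q - 2)*(q + 3)*(q - 2)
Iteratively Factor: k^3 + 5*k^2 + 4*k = (k + 1)*(k^2 + 4*k) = k*(k + 1)*(k + 4)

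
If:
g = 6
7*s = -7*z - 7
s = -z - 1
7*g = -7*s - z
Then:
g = 6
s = -41/6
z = 35/6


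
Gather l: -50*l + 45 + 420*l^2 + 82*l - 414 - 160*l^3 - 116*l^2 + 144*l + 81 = -160*l^3 + 304*l^2 + 176*l - 288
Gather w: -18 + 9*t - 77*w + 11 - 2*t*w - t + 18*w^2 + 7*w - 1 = 8*t + 18*w^2 + w*(-2*t - 70) - 8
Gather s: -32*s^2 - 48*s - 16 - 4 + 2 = -32*s^2 - 48*s - 18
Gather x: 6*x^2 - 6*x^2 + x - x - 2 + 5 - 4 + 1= 0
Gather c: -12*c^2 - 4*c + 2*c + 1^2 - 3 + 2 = -12*c^2 - 2*c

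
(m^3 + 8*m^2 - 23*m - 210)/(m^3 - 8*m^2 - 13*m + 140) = (m^2 + 13*m + 42)/(m^2 - 3*m - 28)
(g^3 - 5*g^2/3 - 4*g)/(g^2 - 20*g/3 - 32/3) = g*(g - 3)/(g - 8)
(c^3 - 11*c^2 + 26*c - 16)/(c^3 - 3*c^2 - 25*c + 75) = (c^3 - 11*c^2 + 26*c - 16)/(c^3 - 3*c^2 - 25*c + 75)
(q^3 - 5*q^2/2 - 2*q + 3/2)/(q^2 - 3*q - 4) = (2*q^2 - 7*q + 3)/(2*(q - 4))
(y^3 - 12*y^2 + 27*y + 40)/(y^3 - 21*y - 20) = (y - 8)/(y + 4)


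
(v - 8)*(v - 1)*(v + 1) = v^3 - 8*v^2 - v + 8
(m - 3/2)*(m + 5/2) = m^2 + m - 15/4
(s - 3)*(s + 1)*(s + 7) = s^3 + 5*s^2 - 17*s - 21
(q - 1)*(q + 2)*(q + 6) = q^3 + 7*q^2 + 4*q - 12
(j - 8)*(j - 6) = j^2 - 14*j + 48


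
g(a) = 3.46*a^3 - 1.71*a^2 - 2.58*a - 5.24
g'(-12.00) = 1533.18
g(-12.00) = -6199.40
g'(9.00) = 807.42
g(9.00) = 2355.37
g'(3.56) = 116.80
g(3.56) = 120.01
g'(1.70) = 21.60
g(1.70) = 2.43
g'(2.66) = 61.77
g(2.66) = 40.92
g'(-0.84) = 7.62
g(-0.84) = -6.33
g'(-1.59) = 29.10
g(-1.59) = -19.37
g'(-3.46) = 133.52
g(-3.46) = -160.10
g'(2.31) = 44.91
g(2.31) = 22.32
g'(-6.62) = 474.96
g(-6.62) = -1066.91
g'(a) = 10.38*a^2 - 3.42*a - 2.58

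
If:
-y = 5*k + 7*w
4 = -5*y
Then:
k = 4/25 - 7*w/5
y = -4/5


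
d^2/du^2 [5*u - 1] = 0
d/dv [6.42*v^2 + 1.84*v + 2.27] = 12.84*v + 1.84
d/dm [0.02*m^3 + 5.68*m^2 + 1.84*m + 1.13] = 0.06*m^2 + 11.36*m + 1.84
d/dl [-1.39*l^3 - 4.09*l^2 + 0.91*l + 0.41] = -4.17*l^2 - 8.18*l + 0.91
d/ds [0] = 0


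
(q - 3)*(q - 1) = q^2 - 4*q + 3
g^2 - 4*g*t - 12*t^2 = (g - 6*t)*(g + 2*t)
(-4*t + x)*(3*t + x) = -12*t^2 - t*x + x^2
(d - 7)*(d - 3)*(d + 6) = d^3 - 4*d^2 - 39*d + 126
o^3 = o^3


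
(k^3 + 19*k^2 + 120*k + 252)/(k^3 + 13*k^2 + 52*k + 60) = (k^2 + 13*k + 42)/(k^2 + 7*k + 10)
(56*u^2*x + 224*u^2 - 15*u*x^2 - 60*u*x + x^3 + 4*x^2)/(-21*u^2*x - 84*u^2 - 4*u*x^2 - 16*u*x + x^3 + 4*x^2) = (-8*u + x)/(3*u + x)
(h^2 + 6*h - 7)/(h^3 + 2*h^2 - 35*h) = (h - 1)/(h*(h - 5))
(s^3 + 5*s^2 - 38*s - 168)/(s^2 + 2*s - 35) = (s^2 - 2*s - 24)/(s - 5)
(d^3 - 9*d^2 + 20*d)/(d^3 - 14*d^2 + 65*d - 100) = d/(d - 5)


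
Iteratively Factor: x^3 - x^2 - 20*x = (x + 4)*(x^2 - 5*x) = x*(x + 4)*(x - 5)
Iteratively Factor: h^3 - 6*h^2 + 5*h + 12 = (h + 1)*(h^2 - 7*h + 12) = (h - 4)*(h + 1)*(h - 3)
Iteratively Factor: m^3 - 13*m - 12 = (m - 4)*(m^2 + 4*m + 3) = (m - 4)*(m + 3)*(m + 1)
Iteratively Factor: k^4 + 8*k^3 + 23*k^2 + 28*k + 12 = (k + 2)*(k^3 + 6*k^2 + 11*k + 6) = (k + 1)*(k + 2)*(k^2 + 5*k + 6) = (k + 1)*(k + 2)*(k + 3)*(k + 2)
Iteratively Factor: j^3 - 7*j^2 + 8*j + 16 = (j + 1)*(j^2 - 8*j + 16) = (j - 4)*(j + 1)*(j - 4)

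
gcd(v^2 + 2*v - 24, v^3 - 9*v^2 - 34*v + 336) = v + 6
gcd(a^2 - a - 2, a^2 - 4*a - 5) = a + 1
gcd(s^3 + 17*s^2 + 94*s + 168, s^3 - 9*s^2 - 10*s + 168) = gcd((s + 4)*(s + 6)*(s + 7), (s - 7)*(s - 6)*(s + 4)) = s + 4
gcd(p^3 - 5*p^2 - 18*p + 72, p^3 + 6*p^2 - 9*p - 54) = p - 3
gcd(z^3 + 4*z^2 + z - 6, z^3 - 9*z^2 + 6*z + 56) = z + 2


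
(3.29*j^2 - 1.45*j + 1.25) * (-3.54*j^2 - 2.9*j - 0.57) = -11.6466*j^4 - 4.408*j^3 - 2.0953*j^2 - 2.7985*j - 0.7125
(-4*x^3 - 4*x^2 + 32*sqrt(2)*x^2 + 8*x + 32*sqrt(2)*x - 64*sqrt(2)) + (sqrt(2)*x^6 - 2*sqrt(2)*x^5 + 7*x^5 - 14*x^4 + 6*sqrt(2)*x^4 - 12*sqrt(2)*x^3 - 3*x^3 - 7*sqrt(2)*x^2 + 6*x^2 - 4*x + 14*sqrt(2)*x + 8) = sqrt(2)*x^6 - 2*sqrt(2)*x^5 + 7*x^5 - 14*x^4 + 6*sqrt(2)*x^4 - 12*sqrt(2)*x^3 - 7*x^3 + 2*x^2 + 25*sqrt(2)*x^2 + 4*x + 46*sqrt(2)*x - 64*sqrt(2) + 8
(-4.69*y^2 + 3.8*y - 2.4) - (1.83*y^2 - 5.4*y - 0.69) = -6.52*y^2 + 9.2*y - 1.71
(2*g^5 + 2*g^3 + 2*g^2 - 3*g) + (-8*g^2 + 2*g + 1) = 2*g^5 + 2*g^3 - 6*g^2 - g + 1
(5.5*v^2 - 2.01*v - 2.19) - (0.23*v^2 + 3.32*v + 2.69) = 5.27*v^2 - 5.33*v - 4.88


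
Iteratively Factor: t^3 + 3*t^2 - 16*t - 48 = (t + 3)*(t^2 - 16) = (t - 4)*(t + 3)*(t + 4)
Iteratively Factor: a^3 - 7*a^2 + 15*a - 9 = (a - 3)*(a^2 - 4*a + 3) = (a - 3)*(a - 1)*(a - 3)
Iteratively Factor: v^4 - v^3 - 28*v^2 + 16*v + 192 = (v + 4)*(v^3 - 5*v^2 - 8*v + 48) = (v + 3)*(v + 4)*(v^2 - 8*v + 16) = (v - 4)*(v + 3)*(v + 4)*(v - 4)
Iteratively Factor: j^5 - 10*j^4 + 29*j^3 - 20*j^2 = (j - 1)*(j^4 - 9*j^3 + 20*j^2) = (j - 4)*(j - 1)*(j^3 - 5*j^2) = (j - 5)*(j - 4)*(j - 1)*(j^2) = j*(j - 5)*(j - 4)*(j - 1)*(j)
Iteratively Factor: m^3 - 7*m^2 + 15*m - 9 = (m - 3)*(m^2 - 4*m + 3) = (m - 3)*(m - 1)*(m - 3)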